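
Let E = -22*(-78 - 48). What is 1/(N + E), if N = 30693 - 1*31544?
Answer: 1/1921 ≈ 0.00052056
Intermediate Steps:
N = -851 (N = 30693 - 31544 = -851)
E = 2772 (E = -22*(-126) = 2772)
1/(N + E) = 1/(-851 + 2772) = 1/1921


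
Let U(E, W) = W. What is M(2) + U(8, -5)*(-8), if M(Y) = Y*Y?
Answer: 44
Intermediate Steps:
M(Y) = Y**2
M(2) + U(8, -5)*(-8) = 2**2 - 5*(-8) = 4 + 40 = 44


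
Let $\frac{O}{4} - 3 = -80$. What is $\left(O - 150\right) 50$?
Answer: $-22900$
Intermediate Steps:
$O = -308$ ($O = 12 + 4 \left(-80\right) = 12 - 320 = -308$)
$\left(O - 150\right) 50 = \left(-308 - 150\right) 50 = \left(-458\right) 50 = -22900$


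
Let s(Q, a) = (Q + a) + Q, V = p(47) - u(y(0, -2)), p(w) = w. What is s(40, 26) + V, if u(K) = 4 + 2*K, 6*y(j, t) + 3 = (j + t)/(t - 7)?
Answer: 4048/27 ≈ 149.93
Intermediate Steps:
y(j, t) = -½ + (j + t)/(6*(-7 + t)) (y(j, t) = -½ + ((j + t)/(t - 7))/6 = -½ + ((j + t)/(-7 + t))/6 = -½ + (j + t)/(6*(-7 + t)))
V = 1186/27 (V = 47 - (4 + 2*((21 + 0 - 2*(-2))/(6*(-7 - 2)))) = 47 - (4 + 2*((⅙)*(21 + 0 + 4)/(-9))) = 47 - (4 + 2*((⅙)*(-⅑)*25)) = 47 - (4 + 2*(-25/54)) = 47 - (4 - 25/27) = 47 - 1*83/27 = 47 - 83/27 = 1186/27 ≈ 43.926)
s(Q, a) = a + 2*Q
s(40, 26) + V = (26 + 2*40) + 1186/27 = (26 + 80) + 1186/27 = 106 + 1186/27 = 4048/27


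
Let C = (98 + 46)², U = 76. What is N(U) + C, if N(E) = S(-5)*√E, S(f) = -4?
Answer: 20736 - 8*√19 ≈ 20701.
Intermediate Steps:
C = 20736 (C = 144² = 20736)
N(E) = -4*√E
N(U) + C = -8*√19 + 20736 = 20736 - 8*√19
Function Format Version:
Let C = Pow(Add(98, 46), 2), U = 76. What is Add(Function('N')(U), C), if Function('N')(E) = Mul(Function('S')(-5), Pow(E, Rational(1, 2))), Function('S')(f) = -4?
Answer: Add(20736, Mul(-8, Pow(19, Rational(1, 2)))) ≈ 20701.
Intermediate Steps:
C = 20736 (C = Pow(144, 2) = 20736)
Function('N')(E) = Mul(-4, Pow(E, Rational(1, 2)))
Add(Function('N')(U), C) = Add(Mul(-4, Pow(76, Rational(1, 2))), 20736) = Add(Mul(-4, Mul(2, Pow(19, Rational(1, 2)))), 20736) = Add(Mul(-8, Pow(19, Rational(1, 2))), 20736) = Add(20736, Mul(-8, Pow(19, Rational(1, 2))))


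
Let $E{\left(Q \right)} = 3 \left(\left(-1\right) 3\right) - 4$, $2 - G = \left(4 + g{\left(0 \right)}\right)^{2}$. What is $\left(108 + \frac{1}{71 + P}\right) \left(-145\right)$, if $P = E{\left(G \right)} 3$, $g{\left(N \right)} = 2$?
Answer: $- \frac{501265}{32} \approx -15665.0$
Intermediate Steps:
$G = -34$ ($G = 2 - \left(4 + 2\right)^{2} = 2 - 6^{2} = 2 - 36 = -34$)
$E{\left(Q \right)} = -13$ ($E{\left(Q \right)} = 3 \left(-3\right) - 4 = -9 - 4 = -13$)
$P = -39$ ($P = \left(-13\right) 3 = -39$)
$\left(108 + \frac{1}{71 + P}\right) \left(-145\right) = \left(108 + \frac{1}{71 - 39}\right) \left(-145\right) = \left(108 + \frac{1}{32}\right) \left(-145\right) = \frac{3457}{32} \left(-145\right) = - \frac{501265}{32}$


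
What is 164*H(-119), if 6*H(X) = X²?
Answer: 1161202/3 ≈ 3.8707e+5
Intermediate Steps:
H(X) = X²/6
164*H(-119) = 164*((⅙)*(-119)²) = 164*((⅙)*14161) = 164*(14161/6) = 1161202/3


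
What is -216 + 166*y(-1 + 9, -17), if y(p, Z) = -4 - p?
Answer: -2208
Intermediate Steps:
-216 + 166*y(-1 + 9, -17) = -216 + 166*(-4 - (-1 + 9)) = -216 + 166*(-4 - 1*8) = -216 + 166*(-4 - 8) = -216 + 166*(-12) = -216 - 1992 = -2208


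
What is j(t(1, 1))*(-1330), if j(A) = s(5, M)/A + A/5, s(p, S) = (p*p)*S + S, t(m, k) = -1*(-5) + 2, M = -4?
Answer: 17898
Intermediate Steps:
t(m, k) = 7 (t(m, k) = 5 + 2 = 7)
s(p, S) = S + S*p² (s(p, S) = p²*S + S = S*p² + S = S + S*p²)
j(A) = -104/A + A/5 (j(A) = (-4*(1 + 5²))/A + A/5 = (-4*(1 + 25))/A + A*(⅕) = (-4*26)/A + A/5 = -104/A + A/5)
j(t(1, 1))*(-1330) = (-104/7 + (⅕)*7)*(-1330) = (-104*⅐ + 7/5)*(-1330) = (-104/7 + 7/5)*(-1330) = -471/35*(-1330) = 17898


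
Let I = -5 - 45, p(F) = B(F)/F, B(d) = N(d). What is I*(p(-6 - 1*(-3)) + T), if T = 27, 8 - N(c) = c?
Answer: -3500/3 ≈ -1166.7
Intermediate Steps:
N(c) = 8 - c
B(d) = 8 - d
p(F) = (8 - F)/F
I = -50
I*(p(-6 - 1*(-3)) + T) = -50*((8 - (-6 - 1*(-3)))/(-6 - 1*(-3)) + 27) = -50*((8 - (-6 + 3))/(-6 + 3) + 27) = -50*((8 - 1*(-3))/(-3) + 27) = -50*(-(8 + 3)/3 + 27) = -50*(-⅓*11 + 27) = -50*(-11/3 + 27) = -50*70/3 = -3500/3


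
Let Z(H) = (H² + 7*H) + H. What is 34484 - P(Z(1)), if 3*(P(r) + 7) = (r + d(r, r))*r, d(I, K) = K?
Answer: 34437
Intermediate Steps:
Z(H) = H² + 8*H
P(r) = -7 + 2*r²/3 (P(r) = -7 + ((r + r)*r)/3 = -7 + ((2*r)*r)/3 = -7 + (2*r²)/3 = -7 + 2*r²/3)
34484 - P(Z(1)) = 34484 - (-7 + 2*(1*(8 + 1))²/3) = 34484 - (-7 + 2*(1*9)²/3) = 34484 - (-7 + (⅔)*9²) = 34484 - (-7 + (⅔)*81) = 34484 - (-7 + 54) = 34484 - 1*47 = 34484 - 47 = 34437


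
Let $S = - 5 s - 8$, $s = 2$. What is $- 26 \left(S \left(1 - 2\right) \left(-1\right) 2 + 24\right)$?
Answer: $312$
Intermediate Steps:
$S = -18$ ($S = \left(-5\right) 2 - 8 = -10 - 8 = -18$)
$- 26 \left(S \left(1 - 2\right) \left(-1\right) 2 + 24\right) = - 26 \left(- 18 \left(1 - 2\right) \left(-1\right) 2 + 24\right) = - 26 \left(- 18 \left(-1\right) \left(-1\right) 2 + 24\right) = - 26 \left(- 18 \cdot 1 \cdot 2 + 24\right) = - 26 \left(\left(-18\right) 2 + 24\right) = - 26 \left(-36 + 24\right) = \left(-26\right) \left(-12\right) = 312$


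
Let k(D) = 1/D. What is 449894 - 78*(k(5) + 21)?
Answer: 2241202/5 ≈ 4.4824e+5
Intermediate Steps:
449894 - 78*(k(5) + 21) = 449894 - 78*(1/5 + 21) = 449894 - 78*106/5 = 449894 - 8268/5 = 2241202/5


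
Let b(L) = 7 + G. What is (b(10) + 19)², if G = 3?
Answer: 841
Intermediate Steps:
b(L) = 10 (b(L) = 7 + 3 = 10)
(b(10) + 19)² = (10 + 19)² = 29² = 841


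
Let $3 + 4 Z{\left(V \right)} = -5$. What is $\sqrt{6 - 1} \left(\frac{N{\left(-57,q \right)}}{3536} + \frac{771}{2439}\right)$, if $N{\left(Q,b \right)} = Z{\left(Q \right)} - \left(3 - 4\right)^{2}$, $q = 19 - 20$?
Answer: $\frac{906313 \sqrt{5}}{2874768} \approx 0.70495$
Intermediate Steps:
$Z{\left(V \right)} = -2$ ($Z{\left(V \right)} = - \frac{3}{4} + \frac{1}{4} \left(-5\right) = - \frac{3}{4} - \frac{5}{4} = -2$)
$q = -1$ ($q = 19 - 20 = -1$)
$N{\left(Q,b \right)} = -3$ ($N{\left(Q,b \right)} = -2 - \left(3 - 4\right)^{2} = -2 - \left(-1\right)^{2} = -2 - 1 = -3$)
$\sqrt{6 - 1} \left(\frac{N{\left(-57,q \right)}}{3536} + \frac{771}{2439}\right) = \sqrt{6 - 1} \left(- \frac{3}{3536} + \frac{771}{2439}\right) = \sqrt{5} \left(\left(-3\right) \frac{1}{3536} + 771 \cdot \frac{1}{2439}\right) = \sqrt{5} \left(- \frac{3}{3536} + \frac{257}{813}\right) = \sqrt{5} \cdot \frac{906313}{2874768} = \frac{906313 \sqrt{5}}{2874768}$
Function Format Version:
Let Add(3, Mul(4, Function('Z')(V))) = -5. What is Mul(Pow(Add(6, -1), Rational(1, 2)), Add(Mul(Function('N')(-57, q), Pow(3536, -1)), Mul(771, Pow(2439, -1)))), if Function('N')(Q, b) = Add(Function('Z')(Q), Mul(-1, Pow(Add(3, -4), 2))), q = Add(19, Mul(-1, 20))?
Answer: Mul(Rational(906313, 2874768), Pow(5, Rational(1, 2))) ≈ 0.70495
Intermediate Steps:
Function('Z')(V) = -2 (Function('Z')(V) = Add(Rational(-3, 4), Mul(Rational(1, 4), -5)) = Add(Rational(-3, 4), Rational(-5, 4)) = -2)
q = -1 (q = Add(19, -20) = -1)
Function('N')(Q, b) = -3 (Function('N')(Q, b) = Add(-2, Mul(-1, Pow(Add(3, -4), 2))) = Add(-2, Mul(-1, Pow(-1, 2))) = Add(-2, Mul(-1, 1)) = Add(-2, -1) = -3)
Mul(Pow(Add(6, -1), Rational(1, 2)), Add(Mul(Function('N')(-57, q), Pow(3536, -1)), Mul(771, Pow(2439, -1)))) = Mul(Pow(Add(6, -1), Rational(1, 2)), Add(Mul(-3, Pow(3536, -1)), Mul(771, Pow(2439, -1)))) = Mul(Pow(5, Rational(1, 2)), Add(Mul(-3, Rational(1, 3536)), Mul(771, Rational(1, 2439)))) = Mul(Pow(5, Rational(1, 2)), Add(Rational(-3, 3536), Rational(257, 813))) = Mul(Pow(5, Rational(1, 2)), Rational(906313, 2874768)) = Mul(Rational(906313, 2874768), Pow(5, Rational(1, 2)))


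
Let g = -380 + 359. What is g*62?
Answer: -1302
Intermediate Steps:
g = -21
g*62 = -21*62 = -1302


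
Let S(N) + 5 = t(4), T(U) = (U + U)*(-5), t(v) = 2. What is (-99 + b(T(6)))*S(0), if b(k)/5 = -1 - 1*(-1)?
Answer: 297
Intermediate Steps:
T(U) = -10*U (T(U) = (2*U)*(-5) = -10*U)
S(N) = -3 (S(N) = -5 + 2 = -3)
b(k) = 0 (b(k) = 5*(-1 - 1*(-1)) = 5*(-1 + 1) = 5*0 = 0)
(-99 + b(T(6)))*S(0) = (-99 + 0)*(-3) = -99*(-3) = 297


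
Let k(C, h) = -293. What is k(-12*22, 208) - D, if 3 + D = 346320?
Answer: -346610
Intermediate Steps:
D = 346317 (D = -3 + 346320 = 346317)
k(-12*22, 208) - D = -293 - 1*346317 = -293 - 346317 = -346610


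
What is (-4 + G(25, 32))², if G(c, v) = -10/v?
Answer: 4761/256 ≈ 18.598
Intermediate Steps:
(-4 + G(25, 32))² = (-4 - 10/32)² = (-4 - 10*1/32)² = (-4 - 5/16)² = (-69/16)² = 4761/256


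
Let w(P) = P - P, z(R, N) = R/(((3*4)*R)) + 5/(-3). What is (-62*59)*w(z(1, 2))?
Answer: 0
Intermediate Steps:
z(R, N) = -19/12 (z(R, N) = R/((12*R)) + 5*(-⅓) = R*(1/(12*R)) - 5/3 = 1/12 - 5/3 = -19/12)
w(P) = 0
(-62*59)*w(z(1, 2)) = -62*59*0 = -3658*0 = 0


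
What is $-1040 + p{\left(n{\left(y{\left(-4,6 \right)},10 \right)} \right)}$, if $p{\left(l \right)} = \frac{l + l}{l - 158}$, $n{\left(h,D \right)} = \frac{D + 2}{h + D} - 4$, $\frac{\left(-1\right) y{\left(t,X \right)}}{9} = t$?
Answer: $- \frac{967157}{930} \approx -1040.0$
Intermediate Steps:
$y{\left(t,X \right)} = - 9 t$
$n{\left(h,D \right)} = -4 + \frac{2 + D}{D + h}$ ($n{\left(h,D \right)} = \frac{2 + D}{D + h} - 4 = -4 + \frac{2 + D}{D + h}$)
$p{\left(l \right)} = \frac{2 l}{-158 + l}$
$-1040 + p{\left(n{\left(y{\left(-4,6 \right)},10 \right)} \right)} = -1040 + \frac{2 \frac{2 - 4 \left(\left(-9\right) \left(-4\right)\right) - 30}{10 - -36}}{-158 + \frac{2 - 4 \left(\left(-9\right) \left(-4\right)\right) - 30}{10 - -36}} = -1040 + \frac{2 \frac{2 - 144 - 30}{10 + 36}}{-158 + \frac{2 - 144 - 30}{10 + 36}} = -1040 + \frac{2 \frac{2 - 144 - 30}{46}}{-158 + \frac{2 - 144 - 30}{46}} = -1040 + \frac{2 \cdot \frac{1}{46} \left(-172\right)}{-158 + \frac{1}{46} \left(-172\right)} = -1040 + 2 \left(- \frac{86}{23}\right) \frac{1}{-158 - \frac{86}{23}} = -1040 + 2 \left(- \frac{86}{23}\right) \frac{1}{- \frac{3720}{23}} = -1040 + 2 \left(- \frac{86}{23}\right) \left(- \frac{23}{3720}\right) = -1040 + \frac{43}{930} = - \frac{967157}{930}$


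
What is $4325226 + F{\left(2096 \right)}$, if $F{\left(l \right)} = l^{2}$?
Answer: $8718442$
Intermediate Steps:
$4325226 + F{\left(2096 \right)} = 4325226 + 2096^{2} = 4325226 + 4393216 = 8718442$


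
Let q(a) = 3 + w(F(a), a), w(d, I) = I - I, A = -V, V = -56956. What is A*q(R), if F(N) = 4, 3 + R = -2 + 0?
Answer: 170868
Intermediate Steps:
R = -5 (R = -3 + (-2 + 0) = -3 - 2 = -5)
A = 56956 (A = -1*(-56956) = 56956)
w(d, I) = 0
q(a) = 3 (q(a) = 3 + 0 = 3)
A*q(R) = 56956*3 = 170868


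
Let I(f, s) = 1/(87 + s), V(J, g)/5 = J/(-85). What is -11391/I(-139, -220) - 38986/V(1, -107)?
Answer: 2177765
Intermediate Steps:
V(J, g) = -J/17 (V(J, g) = 5*(J/(-85)) = 5*(J*(-1/85)) = 5*(-J/85) = -J/17)
-11391/I(-139, -220) - 38986/V(1, -107) = -11391/(1/(87 - 220)) - 38986/((-1/17*1)) = -11391/(1/(-133)) - 38986/(-1/17) = -11391/(-1/133) - 38986*(-17) = -11391*(-133) + 662762 = 1515003 + 662762 = 2177765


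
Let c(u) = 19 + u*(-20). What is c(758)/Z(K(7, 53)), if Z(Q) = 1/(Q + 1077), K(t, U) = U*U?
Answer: -58837926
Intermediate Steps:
K(t, U) = U²
Z(Q) = 1/(1077 + Q)
c(u) = 19 - 20*u
c(758)/Z(K(7, 53)) = (19 - 20*758)/(1/(1077 + 53²)) = (19 - 15160)/(1/(1077 + 2809)) = -15141/(1/3886) = -15141/1/3886 = -15141*3886 = -58837926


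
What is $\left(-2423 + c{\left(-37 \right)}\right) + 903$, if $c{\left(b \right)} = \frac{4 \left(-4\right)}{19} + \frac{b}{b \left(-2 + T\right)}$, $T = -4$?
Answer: $- \frac{173395}{114} \approx -1521.0$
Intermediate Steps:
$c{\left(b \right)} = - \frac{115}{114}$ ($c{\left(b \right)} = \frac{4 \left(-4\right)}{19} + \frac{b}{b \left(-2 - 4\right)} = \left(-16\right) \frac{1}{19} + \frac{b}{b \left(-6\right)} = - \frac{16}{19} + \frac{b}{\left(-6\right) b} = - \frac{16}{19} + b \left(- \frac{1}{6 b}\right) = - \frac{16}{19} - \frac{1}{6} = - \frac{115}{114}$)
$\left(-2423 + c{\left(-37 \right)}\right) + 903 = \left(-2423 - \frac{115}{114}\right) + 903 = - \frac{276337}{114} + 903 = - \frac{173395}{114}$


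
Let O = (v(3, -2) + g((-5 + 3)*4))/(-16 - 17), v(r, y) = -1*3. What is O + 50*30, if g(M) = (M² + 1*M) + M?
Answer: 16485/11 ≈ 1498.6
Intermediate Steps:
v(r, y) = -3
g(M) = M² + 2*M (g(M) = (M² + M) + M = (M + M²) + M = M² + 2*M)
O = -15/11 (O = (-3 + ((-5 + 3)*4)*(2 + (-5 + 3)*4))/(-16 - 17) = (-3 + (-2*4)*(2 - 2*4))/(-33) = (-3 - 8*(2 - 8))*(-1/33) = (-3 - 8*(-6))*(-1/33) = (-3 + 48)*(-1/33) = 45*(-1/33) = -15/11 ≈ -1.3636)
O + 50*30 = -15/11 + 50*30 = -15/11 + 1500 = 16485/11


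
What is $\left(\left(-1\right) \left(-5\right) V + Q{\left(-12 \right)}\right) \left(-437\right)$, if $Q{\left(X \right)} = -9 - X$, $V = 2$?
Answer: $-5681$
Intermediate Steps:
$\left(\left(-1\right) \left(-5\right) V + Q{\left(-12 \right)}\right) \left(-437\right) = \left(\left(-1\right) \left(-5\right) 2 - -3\right) \left(-437\right) = \left(5 \cdot 2 + \left(-9 + 12\right)\right) \left(-437\right) = \left(10 + 3\right) \left(-437\right) = 13 \left(-437\right) = -5681$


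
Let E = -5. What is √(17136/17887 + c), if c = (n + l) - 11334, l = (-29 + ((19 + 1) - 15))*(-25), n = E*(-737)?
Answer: 77*I*√380331281/17887 ≈ 83.953*I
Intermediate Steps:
n = 3685 (n = -5*(-737) = 3685)
l = 600 (l = (-29 + (20 - 15))*(-25) = (-29 + 5)*(-25) = -24*(-25) = 600)
c = -7049 (c = (3685 + 600) - 11334 = 4285 - 11334 = -7049)
√(17136/17887 + c) = √(17136/17887 - 7049) = √(-126068327/17887) = 77*I*√380331281/17887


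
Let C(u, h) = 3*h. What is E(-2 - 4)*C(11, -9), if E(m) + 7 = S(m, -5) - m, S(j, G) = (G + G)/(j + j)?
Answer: 9/2 ≈ 4.5000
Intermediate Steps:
S(j, G) = G/j (S(j, G) = (2*G)/((2*j)) = (2*G)*(1/(2*j)) = G/j)
E(m) = -7 - m - 5/m (E(m) = -7 + (-5/m - m) = -7 + (-m - 5/m) = -7 - m - 5/m)
E(-2 - 4)*C(11, -9) = (-7 - (-2 - 4) - 5/(-2 - 4))*(3*(-9)) = (-7 - 1*(-6) - 5/(-6))*(-27) = (-7 + 6 - 5*(-⅙))*(-27) = (-7 + 6 + ⅚)*(-27) = -⅙*(-27) = 9/2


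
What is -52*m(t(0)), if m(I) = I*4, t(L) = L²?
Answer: 0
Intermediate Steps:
m(I) = 4*I
-52*m(t(0)) = -208*0² = -208*0 = -52*0 = 0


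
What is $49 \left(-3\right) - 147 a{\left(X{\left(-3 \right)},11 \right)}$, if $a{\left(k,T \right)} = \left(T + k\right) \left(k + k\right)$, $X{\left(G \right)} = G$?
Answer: $6909$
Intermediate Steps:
$a{\left(k,T \right)} = 2 k \left(T + k\right)$ ($a{\left(k,T \right)} = \left(T + k\right) 2 k = 2 k \left(T + k\right)$)
$49 \left(-3\right) - 147 a{\left(X{\left(-3 \right)},11 \right)} = 49 \left(-3\right) - 147 \cdot 2 \left(-3\right) \left(11 - 3\right) = -147 - 147 \cdot 2 \left(-3\right) 8 = -147 - -7056 = -147 + 7056 = 6909$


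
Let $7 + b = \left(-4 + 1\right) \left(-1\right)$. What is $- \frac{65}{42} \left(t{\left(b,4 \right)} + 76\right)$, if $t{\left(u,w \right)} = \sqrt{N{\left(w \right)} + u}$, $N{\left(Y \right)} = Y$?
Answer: $- \frac{2470}{21} \approx -117.62$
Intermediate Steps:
$b = -4$ ($b = -7 + \left(-4 + 1\right) \left(-1\right) = -7 - -3 = -7 + 3 = -4$)
$t{\left(u,w \right)} = \sqrt{u + w}$ ($t{\left(u,w \right)} = \sqrt{w + u} = \sqrt{u + w}$)
$- \frac{65}{42} \left(t{\left(b,4 \right)} + 76\right) = - \frac{65}{42} \left(\sqrt{-4 + 4} + 76\right) = \left(-65\right) \frac{1}{42} \left(\sqrt{0} + 76\right) = - \frac{65 \left(0 + 76\right)}{42} = \left(- \frac{65}{42}\right) 76 = - \frac{2470}{21}$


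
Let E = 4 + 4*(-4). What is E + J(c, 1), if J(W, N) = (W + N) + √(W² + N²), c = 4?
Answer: -7 + √17 ≈ -2.8769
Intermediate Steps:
E = -12 (E = 4 - 16 = -12)
J(W, N) = N + W + √(N² + W²) (J(W, N) = (N + W) + √(N² + W²) = N + W + √(N² + W²))
E + J(c, 1) = -12 + (1 + 4 + √(1² + 4²)) = -12 + (1 + 4 + √(1 + 16)) = -12 + (1 + 4 + √17) = -12 + (5 + √17) = -7 + √17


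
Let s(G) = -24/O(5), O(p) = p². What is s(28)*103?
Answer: -2472/25 ≈ -98.880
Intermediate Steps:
s(G) = -24/25 (s(G) = -24/(5²) = -24/25)
s(28)*103 = -24/25*103 = -2472/25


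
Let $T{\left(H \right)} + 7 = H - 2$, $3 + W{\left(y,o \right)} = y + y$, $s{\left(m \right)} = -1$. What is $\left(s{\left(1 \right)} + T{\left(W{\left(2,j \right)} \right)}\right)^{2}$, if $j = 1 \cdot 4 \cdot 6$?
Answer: $81$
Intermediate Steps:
$j = 24$ ($j = 4 \cdot 6 = 24$)
$W{\left(y,o \right)} = -3 + 2 y$ ($W{\left(y,o \right)} = -3 + \left(y + y\right) = -3 + 2 y$)
$T{\left(H \right)} = -9 + H$ ($T{\left(H \right)} = -7 + \left(H - 2\right) = -7 + \left(-2 + H\right) = -9 + H$)
$\left(s{\left(1 \right)} + T{\left(W{\left(2,j \right)} \right)}\right)^{2} = \left(-1 + \left(-9 + \left(-3 + 2 \cdot 2\right)\right)\right)^{2} = \left(-1 + \left(-9 + \left(-3 + 4\right)\right)\right)^{2} = \left(-1 + \left(-9 + 1\right)\right)^{2} = \left(-1 - 8\right)^{2} = \left(-9\right)^{2} = 81$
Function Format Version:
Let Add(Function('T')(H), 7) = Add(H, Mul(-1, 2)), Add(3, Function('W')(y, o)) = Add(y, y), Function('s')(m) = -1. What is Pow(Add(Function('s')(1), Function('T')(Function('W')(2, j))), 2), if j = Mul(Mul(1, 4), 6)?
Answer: 81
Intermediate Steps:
j = 24 (j = Mul(4, 6) = 24)
Function('W')(y, o) = Add(-3, Mul(2, y)) (Function('W')(y, o) = Add(-3, Add(y, y)) = Add(-3, Mul(2, y)))
Function('T')(H) = Add(-9, H) (Function('T')(H) = Add(-7, Add(H, Mul(-1, 2))) = Add(-7, Add(H, -2)) = Add(-7, Add(-2, H)) = Add(-9, H))
Pow(Add(Function('s')(1), Function('T')(Function('W')(2, j))), 2) = Pow(Add(-1, Add(-9, Add(-3, Mul(2, 2)))), 2) = Pow(Add(-1, Add(-9, Add(-3, 4))), 2) = Pow(Add(-1, Add(-9, 1)), 2) = Pow(Add(-1, -8), 2) = Pow(-9, 2) = 81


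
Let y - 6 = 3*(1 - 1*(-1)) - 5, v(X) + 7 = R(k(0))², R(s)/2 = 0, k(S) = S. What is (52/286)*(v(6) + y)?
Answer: 0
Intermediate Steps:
R(s) = 0 (R(s) = 2*0 = 0)
v(X) = -7 (v(X) = -7 + 0² = -7 + 0 = -7)
y = 7 (y = 6 + (3*(1 - 1*(-1)) - 5) = 6 + (3*(1 + 1) - 5) = 6 + (3*2 - 5) = 6 + (6 - 5) = 6 + 1 = 7)
(52/286)*(v(6) + y) = (52/286)*(-7 + 7) = (52*(1/286))*0 = (2/11)*0 = 0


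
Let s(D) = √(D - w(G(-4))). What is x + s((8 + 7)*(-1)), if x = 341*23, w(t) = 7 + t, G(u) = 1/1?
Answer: 7843 + I*√23 ≈ 7843.0 + 4.7958*I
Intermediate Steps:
G(u) = 1
x = 7843
s(D) = √(-8 + D) (s(D) = √(D - (7 + 1)) = √(D - 1*8) = √(D - 8) = √(-8 + D))
x + s((8 + 7)*(-1)) = 7843 + √(-8 + (8 + 7)*(-1)) = 7843 + √(-8 + 15*(-1)) = 7843 + √(-8 - 15) = 7843 + √(-23) = 7843 + I*√23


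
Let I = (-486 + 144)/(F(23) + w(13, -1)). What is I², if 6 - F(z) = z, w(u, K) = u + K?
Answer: 116964/25 ≈ 4678.6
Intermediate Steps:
w(u, K) = K + u
F(z) = 6 - z
I = 342/5 (I = (-486 + 144)/((6 - 1*23) + (-1 + 13)) = -342/((6 - 23) + 12) = -342/(-17 + 12) = -342/(-5) = -342*(-⅕) = 342/5 ≈ 68.400)
I² = (342/5)² = 116964/25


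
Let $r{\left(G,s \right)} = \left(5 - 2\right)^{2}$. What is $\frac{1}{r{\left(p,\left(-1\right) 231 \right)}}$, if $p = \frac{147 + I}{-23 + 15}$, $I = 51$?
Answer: $\frac{1}{9} \approx 0.11111$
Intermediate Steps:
$p = - \frac{99}{4}$ ($p = \frac{147 + 51}{-23 + 15} = \frac{198}{-8} = 198 \left(- \frac{1}{8}\right) = - \frac{99}{4} \approx -24.75$)
$r{\left(G,s \right)} = 9$ ($r{\left(G,s \right)} = 3^{2} = 9$)
$\frac{1}{r{\left(p,\left(-1\right) 231 \right)}} = \frac{1}{9}$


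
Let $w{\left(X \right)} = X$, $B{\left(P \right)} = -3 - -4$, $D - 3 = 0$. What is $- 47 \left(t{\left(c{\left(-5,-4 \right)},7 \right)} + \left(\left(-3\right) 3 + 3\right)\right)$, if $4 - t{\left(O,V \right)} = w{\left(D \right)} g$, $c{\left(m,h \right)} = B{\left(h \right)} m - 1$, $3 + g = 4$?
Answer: $235$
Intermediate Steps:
$D = 3$ ($D = 3 + 0 = 3$)
$B{\left(P \right)} = 1$ ($B{\left(P \right)} = -3 + 4 = 1$)
$g = 1$ ($g = -3 + 4 = 1$)
$c{\left(m,h \right)} = -1 + m$ ($c{\left(m,h \right)} = 1 m - 1 = m - 1 = -1 + m$)
$t{\left(O,V \right)} = 1$ ($t{\left(O,V \right)} = 4 - 3 \cdot 1 = 4 - 3 = 1$)
$- 47 \left(t{\left(c{\left(-5,-4 \right)},7 \right)} + \left(\left(-3\right) 3 + 3\right)\right) = - 47 \left(1 + \left(\left(-3\right) 3 + 3\right)\right) = - 47 \left(1 + \left(-9 + 3\right)\right) = - 47 \left(1 - 6\right) = \left(-47\right) \left(-5\right) = 235$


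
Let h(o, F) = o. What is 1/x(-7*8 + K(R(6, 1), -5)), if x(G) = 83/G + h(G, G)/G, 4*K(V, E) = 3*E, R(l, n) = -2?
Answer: -239/93 ≈ -2.5699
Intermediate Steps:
K(V, E) = 3*E/4 (K(V, E) = (3*E)/4 = 3*E/4)
x(G) = 1 + 83/G (x(G) = 83/G + G/G = 83/G + 1 = 1 + 83/G)
1/x(-7*8 + K(R(6, 1), -5)) = 1/((83 + (-7*8 + (¾)*(-5)))/(-7*8 + (¾)*(-5))) = 1/((83 + (-56 - 15/4))/(-56 - 15/4)) = 1/((83 - 239/4)/(-239/4)) = 1/(-4/239*93/4) = 1/(-93/239) = -239/93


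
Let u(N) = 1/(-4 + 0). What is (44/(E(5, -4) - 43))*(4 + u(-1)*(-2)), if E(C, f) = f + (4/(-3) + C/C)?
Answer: -297/71 ≈ -4.1831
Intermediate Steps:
E(C, f) = -1/3 + f (E(C, f) = f + (4*(-1/3) + 1) = f + (-4/3 + 1) = f - 1/3 = -1/3 + f)
u(N) = -1/4 (u(N) = 1/(-4) = -1/4)
(44/(E(5, -4) - 43))*(4 + u(-1)*(-2)) = (44/((-1/3 - 4) - 43))*(4 - 1/4*(-2)) = (44/(-13/3 - 43))*(4 + 1/2) = (44/(-142/3))*(9/2) = -3/142*44*(9/2) = -66/71*9/2 = -297/71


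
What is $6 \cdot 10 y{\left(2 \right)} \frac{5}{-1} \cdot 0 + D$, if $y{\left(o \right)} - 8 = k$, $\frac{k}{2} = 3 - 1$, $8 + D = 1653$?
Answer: $1645$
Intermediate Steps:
$D = 1645$ ($D = -8 + 1653 = 1645$)
$k = 4$ ($k = 2 \left(3 - 1\right) = 2 \cdot 2 = 4$)
$y{\left(o \right)} = 12$ ($y{\left(o \right)} = 8 + 4 = 12$)
$6 \cdot 10 y{\left(2 \right)} \frac{5}{-1} \cdot 0 + D = 6 \cdot 10 \cdot 12 \frac{5}{-1} \cdot 0 + 1645 = 60 \cdot 12 \cdot 5 \left(-1\right) 0 + 1645 = 60 \cdot 12 \left(-5\right) 0 + 1645 = 60 \left(\left(-60\right) 0\right) + 1645 = 60 \cdot 0 + 1645 = 0 + 1645 = 1645$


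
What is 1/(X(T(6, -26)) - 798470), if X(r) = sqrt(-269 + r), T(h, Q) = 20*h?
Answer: -798470/637554341049 - I*sqrt(149)/637554341049 ≈ -1.2524e-6 - 1.9146e-11*I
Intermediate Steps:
1/(X(T(6, -26)) - 798470) = 1/(sqrt(-269 + 20*6) - 798470) = 1/(sqrt(-269 + 120) - 798470) = 1/(sqrt(-149) - 798470) = 1/(I*sqrt(149) - 798470) = 1/(-798470 + I*sqrt(149))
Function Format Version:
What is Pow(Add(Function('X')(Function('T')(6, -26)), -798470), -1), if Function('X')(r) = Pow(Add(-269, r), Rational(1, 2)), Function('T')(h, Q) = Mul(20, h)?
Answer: Add(Rational(-798470, 637554341049), Mul(Rational(-1, 637554341049), I, Pow(149, Rational(1, 2)))) ≈ Add(-1.2524e-6, Mul(-1.9146e-11, I))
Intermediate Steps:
Pow(Add(Function('X')(Function('T')(6, -26)), -798470), -1) = Pow(Add(Pow(Add(-269, Mul(20, 6)), Rational(1, 2)), -798470), -1) = Pow(Add(Pow(Add(-269, 120), Rational(1, 2)), -798470), -1) = Pow(Add(Pow(-149, Rational(1, 2)), -798470), -1) = Pow(Add(Mul(I, Pow(149, Rational(1, 2))), -798470), -1) = Pow(Add(-798470, Mul(I, Pow(149, Rational(1, 2)))), -1)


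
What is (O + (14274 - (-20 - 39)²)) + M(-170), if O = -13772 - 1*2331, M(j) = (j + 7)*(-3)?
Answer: -4821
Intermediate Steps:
M(j) = -21 - 3*j (M(j) = (7 + j)*(-3) = -21 - 3*j)
O = -16103 (O = -13772 - 2331 = -16103)
(O + (14274 - (-20 - 39)²)) + M(-170) = (-16103 + (14274 - (-20 - 39)²)) + (-21 - 3*(-170)) = (-16103 + (14274 - 1*(-59)²)) + (-21 + 510) = (-16103 + (14274 - 1*3481)) + 489 = (-16103 + (14274 - 3481)) + 489 = (-16103 + 10793) + 489 = -5310 + 489 = -4821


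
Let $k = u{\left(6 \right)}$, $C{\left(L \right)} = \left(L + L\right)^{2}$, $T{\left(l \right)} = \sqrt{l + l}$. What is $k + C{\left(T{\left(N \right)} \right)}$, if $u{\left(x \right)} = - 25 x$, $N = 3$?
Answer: $-126$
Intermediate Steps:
$T{\left(l \right)} = \sqrt{2} \sqrt{l}$ ($T{\left(l \right)} = \sqrt{2 l} = \sqrt{2} \sqrt{l}$)
$C{\left(L \right)} = 4 L^{2}$ ($C{\left(L \right)} = \left(2 L\right)^{2} = 4 L^{2}$)
$k = -150$ ($k = \left(-25\right) 6 = -150$)
$k + C{\left(T{\left(N \right)} \right)} = -150 + 4 \left(\sqrt{2} \sqrt{3}\right)^{2} = -150 + 4 \left(\sqrt{6}\right)^{2} = -150 + 4 \cdot 6 = -150 + 24 = -126$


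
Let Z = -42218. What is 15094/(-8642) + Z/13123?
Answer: -25587569/5154953 ≈ -4.9637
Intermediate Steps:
15094/(-8642) + Z/13123 = 15094/(-8642) - 42218/13123 = 15094*(-1/8642) - 42218*1/13123 = -7547/4321 - 3838/1193 = -25587569/5154953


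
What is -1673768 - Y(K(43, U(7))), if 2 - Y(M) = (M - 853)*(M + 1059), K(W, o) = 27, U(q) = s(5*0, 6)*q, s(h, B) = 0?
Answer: -2570806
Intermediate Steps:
U(q) = 0 (U(q) = 0*q = 0)
Y(M) = 2 - (-853 + M)*(1059 + M) (Y(M) = 2 - (M - 853)*(M + 1059) = 2 - (-853 + M)*(1059 + M))
-1673768 - Y(K(43, U(7))) = -1673768 - (903329 - 1*27**2 - 206*27) = -1673768 - (903329 - 1*729 - 5562) = -1673768 - (903329 - 729 - 5562) = -1673768 - 1*897038 = -1673768 - 897038 = -2570806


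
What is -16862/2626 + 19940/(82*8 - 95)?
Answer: 21451429/736593 ≈ 29.122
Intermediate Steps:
-16862/2626 + 19940/(82*8 - 95) = -16862*1/2626 + 19940/(656 - 95) = -8431/1313 + 19940/561 = 21451429/736593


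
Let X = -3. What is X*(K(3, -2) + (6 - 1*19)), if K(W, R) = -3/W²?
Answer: 40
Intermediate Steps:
K(W, R) = -3/W²
X*(K(3, -2) + (6 - 1*19)) = -3*(-3/3² + (6 - 1*19)) = -3*(-3*⅑ + (6 - 19)) = -3*(-⅓ - 13) = -3*(-40/3) = 40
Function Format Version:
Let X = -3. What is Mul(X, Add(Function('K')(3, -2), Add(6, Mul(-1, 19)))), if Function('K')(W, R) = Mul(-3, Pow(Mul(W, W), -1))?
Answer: 40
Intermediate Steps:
Function('K')(W, R) = Mul(-3, Pow(W, -2)) (Function('K')(W, R) = Mul(-3, Pow(Pow(W, 2), -1)) = Mul(-3, Pow(W, -2)))
Mul(X, Add(Function('K')(3, -2), Add(6, Mul(-1, 19)))) = Mul(-3, Add(Mul(-3, Pow(3, -2)), Add(6, Mul(-1, 19)))) = Mul(-3, Add(Mul(-3, Rational(1, 9)), Add(6, -19))) = Mul(-3, Add(Rational(-1, 3), -13)) = Mul(-3, Rational(-40, 3)) = 40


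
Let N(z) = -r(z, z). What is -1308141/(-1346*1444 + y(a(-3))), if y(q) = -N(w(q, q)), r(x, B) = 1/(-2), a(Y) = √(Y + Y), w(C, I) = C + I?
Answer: 2616282/3887249 ≈ 0.67304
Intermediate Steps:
a(Y) = √2*√Y (a(Y) = √(2*Y) = √2*√Y)
r(x, B) = -½
N(z) = ½ (N(z) = -1*(-½) = ½)
y(q) = -½ (y(q) = -1*½ = -½)
-1308141/(-1346*1444 + y(a(-3))) = -1308141/(-1346*1444 - ½) = -1308141/(-1943624 - ½) = -1308141/(-3887249/2) = -1308141*(-2/3887249) = 2616282/3887249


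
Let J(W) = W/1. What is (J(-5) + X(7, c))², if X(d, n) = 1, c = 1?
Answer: 16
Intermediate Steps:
J(W) = W (J(W) = W*1 = W)
(J(-5) + X(7, c))² = (-5 + 1)² = (-4)² = 16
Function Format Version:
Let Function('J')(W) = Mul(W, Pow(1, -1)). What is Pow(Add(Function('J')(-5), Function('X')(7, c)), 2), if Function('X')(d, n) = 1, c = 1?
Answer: 16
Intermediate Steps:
Function('J')(W) = W (Function('J')(W) = Mul(W, 1) = W)
Pow(Add(Function('J')(-5), Function('X')(7, c)), 2) = Pow(Add(-5, 1), 2) = Pow(-4, 2) = 16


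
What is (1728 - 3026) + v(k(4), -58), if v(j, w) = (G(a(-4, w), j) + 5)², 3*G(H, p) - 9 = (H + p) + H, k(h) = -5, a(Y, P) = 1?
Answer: -1249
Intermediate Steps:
G(H, p) = 3 + p/3 + 2*H/3 (G(H, p) = 3 + ((H + p) + H)/3 = 3 + (p + 2*H)/3 = 3 + (p/3 + 2*H/3) = 3 + p/3 + 2*H/3)
v(j, w) = (26/3 + j/3)² (v(j, w) = ((3 + j/3 + (⅔)*1) + 5)² = ((3 + j/3 + ⅔) + 5)² = ((11/3 + j/3) + 5)² = (26/3 + j/3)²)
(1728 - 3026) + v(k(4), -58) = (1728 - 3026) + (26 - 5)²/9 = -1298 + (⅑)*21² = -1298 + (⅑)*441 = -1298 + 49 = -1249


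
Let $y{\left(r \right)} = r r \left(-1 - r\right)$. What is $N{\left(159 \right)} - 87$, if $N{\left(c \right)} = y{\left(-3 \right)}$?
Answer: $-69$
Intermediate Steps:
$y{\left(r \right)} = r^{2} \left(-1 - r\right)$
$N{\left(c \right)} = 18$ ($N{\left(c \right)} = \left(-3\right)^{2} \left(-1 - -3\right) = 9 \left(-1 + 3\right) = 9 \cdot 2 = 18$)
$N{\left(159 \right)} - 87 = 18 - 87 = -69$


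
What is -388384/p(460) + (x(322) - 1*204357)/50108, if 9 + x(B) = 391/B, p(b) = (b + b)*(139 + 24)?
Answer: -87688455291/13149842440 ≈ -6.6684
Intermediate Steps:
p(b) = 326*b (p(b) = (2*b)*163 = 326*b)
x(B) = -9 + 391/B
-388384/p(460) + (x(322) - 1*204357)/50108 = -388384/(326*460) + ((-9 + 391/322) - 1*204357)/50108 = -388384/149960 + ((-9 + 391*(1/322)) - 204357)*(1/50108) = -388384*1/149960 + ((-9 + 17/14) - 204357)*(1/50108) = -48548/18745 + (-109/14 - 204357)*(1/50108) = -48548/18745 - 2861107/14*1/50108 = -48548/18745 - 2861107/701512 = -87688455291/13149842440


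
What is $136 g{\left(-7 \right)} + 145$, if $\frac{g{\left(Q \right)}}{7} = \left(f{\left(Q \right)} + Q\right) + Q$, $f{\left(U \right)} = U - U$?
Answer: $-13183$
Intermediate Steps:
$f{\left(U \right)} = 0$
$g{\left(Q \right)} = 14 Q$ ($g{\left(Q \right)} = 7 \left(\left(0 + Q\right) + Q\right) = 7 \left(Q + Q\right) = 7 \cdot 2 Q = 14 Q$)
$136 g{\left(-7 \right)} + 145 = 136 \cdot 14 \left(-7\right) + 145 = 136 \left(-98\right) + 145 = -13328 + 145 = -13183$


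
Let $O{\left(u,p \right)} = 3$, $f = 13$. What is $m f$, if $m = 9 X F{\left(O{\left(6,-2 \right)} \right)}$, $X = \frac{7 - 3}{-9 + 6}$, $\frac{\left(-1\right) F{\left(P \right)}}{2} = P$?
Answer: $936$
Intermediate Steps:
$F{\left(P \right)} = - 2 P$
$X = - \frac{4}{3}$ ($X = \frac{4}{-3} = 4 \left(- \frac{1}{3}\right) = - \frac{4}{3} \approx -1.3333$)
$m = 72$ ($m = 9 \left(- \frac{4}{3}\right) \left(\left(-2\right) 3\right) = \left(-12\right) \left(-6\right) = 72$)
$m f = 72 \cdot 13 = 936$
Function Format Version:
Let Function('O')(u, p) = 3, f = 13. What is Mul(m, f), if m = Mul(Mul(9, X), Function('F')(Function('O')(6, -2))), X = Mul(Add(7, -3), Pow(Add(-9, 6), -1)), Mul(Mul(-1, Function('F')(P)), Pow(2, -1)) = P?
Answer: 936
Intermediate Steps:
Function('F')(P) = Mul(-2, P)
X = Rational(-4, 3) (X = Mul(4, Pow(-3, -1)) = Mul(4, Rational(-1, 3)) = Rational(-4, 3) ≈ -1.3333)
m = 72 (m = Mul(Mul(9, Rational(-4, 3)), Mul(-2, 3)) = Mul(-12, -6) = 72)
Mul(m, f) = Mul(72, 13) = 936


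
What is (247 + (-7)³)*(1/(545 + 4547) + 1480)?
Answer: -180867864/1273 ≈ -1.4208e+5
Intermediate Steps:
(247 + (-7)³)*(1/(545 + 4547) + 1480) = (247 - 343)*(1/5092 + 1480) = -96*(1/5092 + 1480) = -96*7536161/5092 = -180867864/1273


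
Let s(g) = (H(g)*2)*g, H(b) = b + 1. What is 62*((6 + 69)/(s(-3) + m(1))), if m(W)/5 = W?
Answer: 4650/17 ≈ 273.53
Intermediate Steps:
H(b) = 1 + b
m(W) = 5*W
s(g) = g*(2 + 2*g) (s(g) = ((1 + g)*2)*g = (2 + 2*g)*g = g*(2 + 2*g))
62*((6 + 69)/(s(-3) + m(1))) = 62*((6 + 69)/(2*(-3)*(1 - 3) + 5*1)) = 62*(75/(2*(-3)*(-2) + 5)) = 62*(75/(12 + 5)) = 62*(75/17) = 4650/17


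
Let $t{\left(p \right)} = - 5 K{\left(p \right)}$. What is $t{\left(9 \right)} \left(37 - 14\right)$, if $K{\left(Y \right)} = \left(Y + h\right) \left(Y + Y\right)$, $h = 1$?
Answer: $-20700$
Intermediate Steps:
$K{\left(Y \right)} = 2 Y \left(1 + Y\right)$ ($K{\left(Y \right)} = \left(Y + 1\right) \left(Y + Y\right) = \left(1 + Y\right) 2 Y = 2 Y \left(1 + Y\right)$)
$t{\left(p \right)} = - 10 p \left(1 + p\right)$ ($t{\left(p \right)} = - 5 \cdot 2 p \left(1 + p\right) = - 10 p \left(1 + p\right)$)
$t{\left(9 \right)} \left(37 - 14\right) = \left(-10\right) 9 \left(1 + 9\right) \left(37 - 14\right) = \left(-10\right) 9 \cdot 10 \cdot 23 = \left(-900\right) 23 = -20700$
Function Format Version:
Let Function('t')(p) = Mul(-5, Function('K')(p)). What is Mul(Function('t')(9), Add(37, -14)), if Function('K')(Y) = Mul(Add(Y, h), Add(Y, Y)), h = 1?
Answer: -20700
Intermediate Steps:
Function('K')(Y) = Mul(2, Y, Add(1, Y)) (Function('K')(Y) = Mul(Add(Y, 1), Add(Y, Y)) = Mul(Add(1, Y), Mul(2, Y)) = Mul(2, Y, Add(1, Y)))
Function('t')(p) = Mul(-10, p, Add(1, p)) (Function('t')(p) = Mul(-5, Mul(2, p, Add(1, p))) = Mul(-10, p, Add(1, p)))
Mul(Function('t')(9), Add(37, -14)) = Mul(Mul(-10, 9, Add(1, 9)), Add(37, -14)) = Mul(Mul(-10, 9, 10), 23) = Mul(-900, 23) = -20700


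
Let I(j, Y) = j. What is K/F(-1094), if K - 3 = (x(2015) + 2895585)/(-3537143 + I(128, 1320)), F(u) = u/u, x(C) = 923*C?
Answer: 1171123/707403 ≈ 1.6555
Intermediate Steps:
F(u) = 1
K = 1171123/707403 (K = 3 + (923*2015 + 2895585)/(-3537143 + 128) = 3 + (1859845 + 2895585)/(-3537015) = 3 + 4755430*(-1/3537015) = 3 - 951086/707403 = 1171123/707403 ≈ 1.6555)
K/F(-1094) = (1171123/707403)/1 = (1171123/707403)*1 = 1171123/707403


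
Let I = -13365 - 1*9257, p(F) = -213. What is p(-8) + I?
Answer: -22835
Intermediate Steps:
I = -22622 (I = -13365 - 9257 = -22622)
p(-8) + I = -213 - 22622 = -22835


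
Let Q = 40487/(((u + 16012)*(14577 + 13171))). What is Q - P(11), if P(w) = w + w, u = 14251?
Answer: -18474189441/839737724 ≈ -22.000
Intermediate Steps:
P(w) = 2*w
Q = 40487/839737724 (Q = 40487/(((14251 + 16012)*(14577 + 13171))) = 40487/((30263*27748)) = 40487/839737724 ≈ 4.8214e-5)
Q - P(11) = 40487/839737724 - 2*11 = 40487/839737724 - 1*22 = 40487/839737724 - 22 = -18474189441/839737724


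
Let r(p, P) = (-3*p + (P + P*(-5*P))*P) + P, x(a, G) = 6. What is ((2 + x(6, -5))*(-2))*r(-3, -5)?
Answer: -10464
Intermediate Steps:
r(p, P) = P - 3*p + P*(P - 5*P**2) (r(p, P) = (-3*p + (P - 5*P**2)*P) + P = (-3*p + P*(P - 5*P**2)) + P = P - 3*p + P*(P - 5*P**2))
((2 + x(6, -5))*(-2))*r(-3, -5) = ((2 + 6)*(-2))*(-5 + (-5)**2 - 5*(-5)**3 - 3*(-3)) = (8*(-2))*(-5 + 25 - 5*(-125) + 9) = -16*(-5 + 25 + 625 + 9) = -16*654 = -10464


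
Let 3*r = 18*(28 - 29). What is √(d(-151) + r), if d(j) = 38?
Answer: 4*√2 ≈ 5.6569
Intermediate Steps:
r = -6 (r = (18*(28 - 29))/3 = (18*(-1))/3 = (⅓)*(-18) = -6)
√(d(-151) + r) = √(38 - 6) = √32 = 4*√2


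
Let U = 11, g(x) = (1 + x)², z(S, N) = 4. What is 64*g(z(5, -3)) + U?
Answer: 1611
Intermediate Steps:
64*g(z(5, -3)) + U = 64*(1 + 4)² + 11 = 64*5² + 11 = 64*25 + 11 = 1600 + 11 = 1611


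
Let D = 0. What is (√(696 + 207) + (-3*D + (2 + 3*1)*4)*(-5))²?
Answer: (100 - √903)² ≈ 4893.0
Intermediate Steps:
(√(696 + 207) + (-3*D + (2 + 3*1)*4)*(-5))² = (√(696 + 207) + (-3*0 + (2 + 3*1)*4)*(-5))² = (√903 + (0 + (2 + 3)*4)*(-5))² = (√903 + (0 + 5*4)*(-5))² = (√903 + (0 + 20)*(-5))² = (√903 + 20*(-5))² = (√903 - 100)² = (-100 + √903)²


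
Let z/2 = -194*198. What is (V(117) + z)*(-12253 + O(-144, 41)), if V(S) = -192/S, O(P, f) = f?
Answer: 36589594400/39 ≈ 9.3819e+8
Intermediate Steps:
z = -76824 (z = 2*(-194*198) = 2*(-38412) = -76824)
(V(117) + z)*(-12253 + O(-144, 41)) = (-192/117 - 76824)*(-12253 + 41) = (-192*1/117 - 76824)*(-12212) = (-64/39 - 76824)*(-12212) = -2996200/39*(-12212) = 36589594400/39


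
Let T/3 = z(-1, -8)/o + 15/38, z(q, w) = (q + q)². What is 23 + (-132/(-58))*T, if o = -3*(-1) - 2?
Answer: 29206/551 ≈ 53.005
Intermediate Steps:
z(q, w) = 4*q² (z(q, w) = (2*q)² = 4*q²)
o = 1 (o = 3 - 2 = 1)
T = 501/38 (T = 3*((4*(-1)²)/1 + 15/38) = 3*((4*1)*1 + 15*(1/38)) = 3*(4*1 + 15/38) = 3*(4 + 15/38) = 3*(167/38) = 501/38 ≈ 13.184)
23 + (-132/(-58))*T = 23 - 132/(-58)*(501/38) = 23 - 132*(-1/58)*(501/38) = 23 + (66/29)*(501/38) = 23 + 16533/551 = 29206/551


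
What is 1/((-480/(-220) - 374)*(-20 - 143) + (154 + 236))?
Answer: 11/670960 ≈ 1.6394e-5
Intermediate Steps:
1/((-480/(-220) - 374)*(-20 - 143) + (154 + 236)) = 1/((-480*(-1/220) - 374)*(-163) + 390) = 1/((24/11 - 374)*(-163) + 390) = 1/(-4090/11*(-163) + 390) = 1/(666670/11 + 390) = 1/(670960/11) = 11/670960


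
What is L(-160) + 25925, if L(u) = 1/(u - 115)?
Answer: 7129374/275 ≈ 25925.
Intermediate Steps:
L(u) = 1/(-115 + u)
L(-160) + 25925 = 1/(-115 - 160) + 25925 = 1/(-275) + 25925 = -1/275 + 25925 = 7129374/275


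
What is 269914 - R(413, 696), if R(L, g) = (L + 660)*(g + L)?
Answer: -920043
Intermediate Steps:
R(L, g) = (660 + L)*(L + g)
269914 - R(413, 696) = 269914 - (413² + 660*413 + 660*696 + 413*696) = 269914 - (170569 + 272580 + 459360 + 287448) = 269914 - 1*1189957 = 269914 - 1189957 = -920043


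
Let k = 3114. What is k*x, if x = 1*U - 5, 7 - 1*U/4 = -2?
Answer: 96534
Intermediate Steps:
U = 36 (U = 28 - 4*(-2) = 28 + 8 = 36)
x = 31 (x = 1*36 - 5 = 36 - 5 = 31)
k*x = 3114*31 = 96534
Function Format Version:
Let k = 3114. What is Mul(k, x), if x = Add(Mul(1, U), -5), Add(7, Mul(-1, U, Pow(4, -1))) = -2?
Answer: 96534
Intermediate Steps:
U = 36 (U = Add(28, Mul(-4, -2)) = Add(28, 8) = 36)
x = 31 (x = Add(Mul(1, 36), -5) = Add(36, -5) = 31)
Mul(k, x) = Mul(3114, 31) = 96534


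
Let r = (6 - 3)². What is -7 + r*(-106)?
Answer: -961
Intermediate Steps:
r = 9 (r = 3² = 9)
-7 + r*(-106) = -7 + 9*(-106) = -7 - 954 = -961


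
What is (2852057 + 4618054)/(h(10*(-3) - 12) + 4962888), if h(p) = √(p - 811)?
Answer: 3370302203688/2239114300127 - 679101*I*√853/2239114300127 ≈ 1.5052 - 8.8579e-6*I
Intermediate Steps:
h(p) = √(-811 + p)
(2852057 + 4618054)/(h(10*(-3) - 12) + 4962888) = (2852057 + 4618054)/(√(-811 + (10*(-3) - 12)) + 4962888) = 7470111/(√(-811 + (-30 - 12)) + 4962888) = 7470111/(√(-811 - 42) + 4962888) = 7470111/(√(-853) + 4962888) = 7470111/(I*√853 + 4962888) = 7470111/(4962888 + I*√853)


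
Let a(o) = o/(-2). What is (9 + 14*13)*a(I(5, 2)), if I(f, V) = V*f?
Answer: -955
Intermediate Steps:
a(o) = -o/2 (a(o) = o*(-½) = -o/2)
(9 + 14*13)*a(I(5, 2)) = (9 + 14*13)*(-5) = (9 + 182)*(-½*10) = 191*(-5) = -955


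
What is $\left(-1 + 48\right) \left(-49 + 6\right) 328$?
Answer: $-662888$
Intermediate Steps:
$\left(-1 + 48\right) \left(-49 + 6\right) 328 = 47 \left(-43\right) 328 = \left(-2021\right) 328 = -662888$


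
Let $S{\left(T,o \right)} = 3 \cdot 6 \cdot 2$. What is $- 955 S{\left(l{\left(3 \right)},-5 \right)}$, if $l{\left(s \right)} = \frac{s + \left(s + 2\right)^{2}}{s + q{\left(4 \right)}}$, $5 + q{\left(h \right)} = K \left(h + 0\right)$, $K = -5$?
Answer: $-34380$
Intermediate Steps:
$q{\left(h \right)} = -5 - 5 h$ ($q{\left(h \right)} = -5 - 5 \left(h + 0\right) = -5 - 5 h$)
$l{\left(s \right)} = \frac{s + \left(2 + s\right)^{2}}{-25 + s}$ ($l{\left(s \right)} = \frac{s + \left(s + 2\right)^{2}}{s - 25} = \frac{s + \left(2 + s\right)^{2}}{s - 25} = \frac{s + \left(2 + s\right)^{2}}{-25 + s}$)
$S{\left(T,o \right)} = 36$ ($S{\left(T,o \right)} = 18 \cdot 2 = 36$)
$- 955 S{\left(l{\left(3 \right)},-5 \right)} = \left(-955\right) 36 = -34380$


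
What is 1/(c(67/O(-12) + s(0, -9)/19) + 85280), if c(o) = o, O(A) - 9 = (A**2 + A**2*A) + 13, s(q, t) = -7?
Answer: 29678/2530927633 ≈ 1.1726e-5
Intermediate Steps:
O(A) = 22 + A**2 + A**3 (O(A) = 9 + ((A**2 + A**2*A) + 13) = 9 + ((A**2 + A**3) + 13) = 9 + (13 + A**2 + A**3) = 22 + A**2 + A**3)
1/(c(67/O(-12) + s(0, -9)/19) + 85280) = 1/((67/(22 + (-12)**2 + (-12)**3) - 7/19) + 85280) = 1/((67/(22 + 144 - 1728) - 7*1/19) + 85280) = 1/((67/(-1562) - 7/19) + 85280) = 1/((67*(-1/1562) - 7/19) + 85280) = 1/((-67/1562 - 7/19) + 85280) = 1/(-12207/29678 + 85280) = 1/(2530927633/29678) = 29678/2530927633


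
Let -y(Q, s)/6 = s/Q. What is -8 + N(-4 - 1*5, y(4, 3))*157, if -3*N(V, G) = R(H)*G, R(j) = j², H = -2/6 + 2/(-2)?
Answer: 1232/3 ≈ 410.67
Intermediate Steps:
H = -4/3 (H = -2*⅙ + 2*(-½) = -⅓ - 1 = -4/3 ≈ -1.3333)
y(Q, s) = -6*s/Q
N(V, G) = -16*G/27 (N(V, G) = -(-4/3)²*G/3 = -16*G/27)
-8 + N(-4 - 1*5, y(4, 3))*157 = -8 - (-32)*3/(9*4)*157 = -8 - 16/27*(-9/2)*157 = -8 + (8/3)*157 = -8 + 1256/3 = 1232/3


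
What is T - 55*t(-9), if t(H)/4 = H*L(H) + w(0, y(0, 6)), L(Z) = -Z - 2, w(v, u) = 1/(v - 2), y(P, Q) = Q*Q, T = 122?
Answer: 14092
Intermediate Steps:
y(P, Q) = Q²
w(v, u) = 1/(-2 + v)
L(Z) = -2 - Z
t(H) = -2 + 4*H*(-2 - H) (t(H) = 4*(H*(-2 - H) + 1/(-2 + 0)) = 4*(H*(-2 - H) + 1/(-2)) = 4*(H*(-2 - H) - ½) = 4*(-½ + H*(-2 - H)) = -2 + 4*H*(-2 - H))
T - 55*t(-9) = 122 - 55*(-2 - 4*(-9)*(2 - 9)) = 122 - 55*(-2 - 4*(-9)*(-7)) = 122 - 55*(-2 - 252) = 122 - 55*(-254) = 122 + 13970 = 14092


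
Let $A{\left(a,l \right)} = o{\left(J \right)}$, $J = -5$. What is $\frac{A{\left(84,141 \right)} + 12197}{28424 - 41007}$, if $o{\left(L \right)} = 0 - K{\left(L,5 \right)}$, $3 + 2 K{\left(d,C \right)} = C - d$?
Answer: $- \frac{24387}{25166} \approx -0.96905$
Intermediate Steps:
$K{\left(d,C \right)} = - \frac{3}{2} + \frac{C}{2} - \frac{d}{2}$ ($K{\left(d,C \right)} = - \frac{3}{2} + \frac{C - d}{2} = - \frac{3}{2} + \left(\frac{C}{2} - \frac{d}{2}\right) = - \frac{3}{2} + \frac{C}{2} - \frac{d}{2}$)
$o{\left(L \right)} = -1 + \frac{L}{2}$ ($o{\left(L \right)} = 0 - \left(- \frac{3}{2} + \frac{1}{2} \cdot 5 - \frac{L}{2}\right) = 0 - \left(- \frac{3}{2} + \frac{5}{2} - \frac{L}{2}\right) = 0 - \left(1 - \frac{L}{2}\right) = 0 + \left(-1 + \frac{L}{2}\right) = -1 + \frac{L}{2}$)
$A{\left(a,l \right)} = - \frac{7}{2}$ ($A{\left(a,l \right)} = -1 + \frac{1}{2} \left(-5\right) = -1 - \frac{5}{2} = - \frac{7}{2}$)
$\frac{A{\left(84,141 \right)} + 12197}{28424 - 41007} = \frac{- \frac{7}{2} + 12197}{28424 - 41007} = \frac{24387}{2 \left(-12583\right)} = \frac{24387}{2} \left(- \frac{1}{12583}\right) = - \frac{24387}{25166}$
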